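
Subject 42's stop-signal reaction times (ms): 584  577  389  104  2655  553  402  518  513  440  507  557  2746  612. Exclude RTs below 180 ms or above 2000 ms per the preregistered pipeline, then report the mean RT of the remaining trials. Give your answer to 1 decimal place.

Excluded: 104, 2655, 2746
Retained (n=11): Σ = 5652
Mean = 5652/11 = 513.8182

513.8 ms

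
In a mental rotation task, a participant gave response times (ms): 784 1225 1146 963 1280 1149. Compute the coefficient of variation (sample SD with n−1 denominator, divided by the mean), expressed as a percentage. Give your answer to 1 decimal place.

n = 6, Σ = 6547, M = 1091.1667
Σ(x−M)² = 170698.833; s = √(170698.833/5) = 184.7695
CV = 184.7695 / 1091.1667 = 0.16933 = 16.933%

16.9%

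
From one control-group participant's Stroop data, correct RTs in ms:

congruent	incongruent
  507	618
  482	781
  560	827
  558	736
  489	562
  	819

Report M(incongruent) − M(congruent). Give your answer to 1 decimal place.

204.6 ms

M(congruent) = 2596/5 = 519.200
M(incongruent) = 4343/6 = 723.833
Difference = 723.833 − 519.200 = 204.633 ms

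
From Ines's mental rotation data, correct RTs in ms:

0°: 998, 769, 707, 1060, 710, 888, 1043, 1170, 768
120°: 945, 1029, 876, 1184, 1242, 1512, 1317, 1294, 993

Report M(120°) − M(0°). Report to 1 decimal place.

M(0°) = 8113/9 = 901.444
M(120°) = 10392/9 = 1154.667
Difference = 1154.667 − 901.444 = 253.222 ms

253.2 ms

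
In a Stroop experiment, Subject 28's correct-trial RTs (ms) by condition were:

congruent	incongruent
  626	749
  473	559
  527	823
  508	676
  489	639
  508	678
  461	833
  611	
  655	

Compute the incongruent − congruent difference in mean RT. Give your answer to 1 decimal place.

168.4 ms

M(congruent) = 4858/9 = 539.778
M(incongruent) = 4957/7 = 708.143
Difference = 708.143 − 539.778 = 168.365 ms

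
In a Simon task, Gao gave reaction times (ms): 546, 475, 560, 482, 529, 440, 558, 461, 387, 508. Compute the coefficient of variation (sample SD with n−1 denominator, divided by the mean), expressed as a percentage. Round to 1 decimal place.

11.4%

n = 10, Σ = 4946, M = 494.6000
Σ(x−M)² = 28532.400; s = √(28532.400/9) = 56.3051
CV = 56.3051 / 494.6000 = 0.11384 = 11.384%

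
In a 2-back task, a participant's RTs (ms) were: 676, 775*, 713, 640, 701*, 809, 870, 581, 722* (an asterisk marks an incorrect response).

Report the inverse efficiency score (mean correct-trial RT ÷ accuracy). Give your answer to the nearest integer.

Correct trials (n=6): 676, 713, 640, 809, 870, 581
Mean correct RT = 4289/6 = 714.8333 ms
Proportion correct = 6/9
IES = 714.8333 / (6/9) = 1072.250 ms

1072 ms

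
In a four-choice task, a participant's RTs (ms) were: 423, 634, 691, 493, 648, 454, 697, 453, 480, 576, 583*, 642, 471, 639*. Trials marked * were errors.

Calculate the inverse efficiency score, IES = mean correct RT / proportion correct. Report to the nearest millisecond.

648 ms

Correct trials (n=12): 423, 634, 691, 493, 648, 454, 697, 453, 480, 576, 642, 471
Mean correct RT = 6662/12 = 555.1667 ms
Proportion correct = 12/14
IES = 555.1667 / (12/14) = 647.694 ms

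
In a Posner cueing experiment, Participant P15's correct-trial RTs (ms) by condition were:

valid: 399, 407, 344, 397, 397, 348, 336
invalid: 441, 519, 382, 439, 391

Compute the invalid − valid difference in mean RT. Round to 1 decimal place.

59.0 ms

M(valid) = 2628/7 = 375.429
M(invalid) = 2172/5 = 434.400
Difference = 434.400 − 375.429 = 58.971 ms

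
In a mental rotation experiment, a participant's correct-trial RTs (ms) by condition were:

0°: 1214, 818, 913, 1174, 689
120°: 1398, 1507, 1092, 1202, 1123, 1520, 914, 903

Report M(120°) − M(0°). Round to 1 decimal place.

M(0°) = 4808/5 = 961.600
M(120°) = 9659/8 = 1207.375
Difference = 1207.375 − 961.600 = 245.775 ms

245.8 ms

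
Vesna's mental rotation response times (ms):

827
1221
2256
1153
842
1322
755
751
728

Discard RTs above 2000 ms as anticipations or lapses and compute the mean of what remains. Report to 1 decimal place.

949.9 ms

Excluded: 2256
Retained (n=8): Σ = 7599
Mean = 7599/8 = 949.8750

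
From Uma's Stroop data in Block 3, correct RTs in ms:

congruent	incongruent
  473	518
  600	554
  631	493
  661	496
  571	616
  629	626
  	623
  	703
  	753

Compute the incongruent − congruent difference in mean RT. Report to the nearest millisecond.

4 ms

M(congruent) = 3565/6 = 594.167
M(incongruent) = 5382/9 = 598.000
Difference = 598.000 − 594.167 = 3.833 ms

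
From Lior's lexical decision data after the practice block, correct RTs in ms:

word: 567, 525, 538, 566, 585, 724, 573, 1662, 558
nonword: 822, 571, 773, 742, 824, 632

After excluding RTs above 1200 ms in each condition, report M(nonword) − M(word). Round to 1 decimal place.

word: exclude 1662
M(word) = 4636/8 = 579.500
M(nonword) = 4364/6 = 727.333
Difference = 727.333 − 579.500 = 147.833 ms

147.8 ms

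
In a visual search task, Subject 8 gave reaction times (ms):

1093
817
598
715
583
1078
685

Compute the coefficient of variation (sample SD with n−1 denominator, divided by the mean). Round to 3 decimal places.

0.267

n = 7, Σ = 5569, M = 795.5714
Σ(x−M)² = 271627.714; s = √(271627.714/6) = 212.7705
CV = 212.7705 / 795.5714 = 0.26744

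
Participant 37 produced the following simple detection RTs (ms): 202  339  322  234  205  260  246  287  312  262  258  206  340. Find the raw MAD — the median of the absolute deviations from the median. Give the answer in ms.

Sorted: 202, 205, 206, 234, 246, 258, 260, 262, 287, 312, 322, 339, 340 → median = 260
|x − 260|: 58, 79, 62, 26, 55, 0, 14, 27, 52, 2, 2, 54, 80
Sorted deviations: 0, 2, 2, 14, 26, 27, 52, 54, 55, 58, 62, 79, 80 → MAD = 52

52 ms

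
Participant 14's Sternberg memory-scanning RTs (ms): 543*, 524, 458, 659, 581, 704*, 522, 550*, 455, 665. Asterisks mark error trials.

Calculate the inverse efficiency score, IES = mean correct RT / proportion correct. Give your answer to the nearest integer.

Correct trials (n=7): 524, 458, 659, 581, 522, 455, 665
Mean correct RT = 3864/7 = 552.0000 ms
Proportion correct = 7/10
IES = 552.0000 / (7/10) = 788.571 ms

789 ms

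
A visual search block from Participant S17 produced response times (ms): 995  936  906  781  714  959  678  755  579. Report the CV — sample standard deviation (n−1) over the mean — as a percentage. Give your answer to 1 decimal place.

17.7%

n = 9, Σ = 7303, M = 811.4444
Σ(x−M)² = 165366.222; s = √(165366.222/8) = 143.7734
CV = 143.7734 / 811.4444 = 0.17718 = 17.718%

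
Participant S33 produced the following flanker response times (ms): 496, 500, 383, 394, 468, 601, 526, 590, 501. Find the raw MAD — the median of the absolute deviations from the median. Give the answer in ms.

Sorted: 383, 394, 468, 496, 500, 501, 526, 590, 601 → median = 500
|x − 500|: 4, 0, 117, 106, 32, 101, 26, 90, 1
Sorted deviations: 0, 1, 4, 26, 32, 90, 101, 106, 117 → MAD = 32

32 ms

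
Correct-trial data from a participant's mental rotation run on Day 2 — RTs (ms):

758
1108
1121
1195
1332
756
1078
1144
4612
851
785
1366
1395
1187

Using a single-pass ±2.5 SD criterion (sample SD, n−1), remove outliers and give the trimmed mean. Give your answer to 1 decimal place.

1082.8 ms

n = 14, ΣRT = 18688, M = 1334.857
Σ(x−M)² = 12189583.71; s = √(12189583.71/13) = 968.329
Cutoffs: 1334.857 ± 2.5·968.329 → [-1086.0, 3755.7]
Outside: 4612 → excluded.
Retained (n=13): Σ = 14076, mean = 14076/13 = 1082.769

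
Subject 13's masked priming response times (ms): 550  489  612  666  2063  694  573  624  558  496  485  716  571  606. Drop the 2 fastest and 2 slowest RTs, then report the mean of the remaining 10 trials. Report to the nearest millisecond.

595 ms

Sorted: 485, 489, 496, 550, 558, 571, 573, 606, 612, 624, 666, 694, 716, 2063
Drop lowest 2 (485, 489) and highest 2 (716, 2063)
Remaining (n=10): Σ = 5950, mean = 5950/10 = 595.000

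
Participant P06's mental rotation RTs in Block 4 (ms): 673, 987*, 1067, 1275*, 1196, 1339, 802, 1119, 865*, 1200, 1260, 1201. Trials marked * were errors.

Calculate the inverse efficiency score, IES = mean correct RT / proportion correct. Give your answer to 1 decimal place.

Correct trials (n=9): 673, 1067, 1196, 1339, 802, 1119, 1200, 1260, 1201
Mean correct RT = 9857/9 = 1095.2222 ms
Proportion correct = 9/12
IES = 1095.2222 / (9/12) = 1460.296 ms

1460.3 ms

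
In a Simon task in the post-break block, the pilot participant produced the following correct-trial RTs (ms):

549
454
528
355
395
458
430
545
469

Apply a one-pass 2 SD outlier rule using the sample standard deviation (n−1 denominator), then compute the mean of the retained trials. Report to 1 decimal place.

n = 9, ΣRT = 4183, M = 464.778
Σ(x−M)² = 35835.56; s = √(35835.56/8) = 66.929
Cutoffs: 464.778 ± 2·66.929 → [330.9, 598.6]
No RTs fall outside the cutoffs; all 9 retained. Mean = 4183/9 = 464.778

464.8 ms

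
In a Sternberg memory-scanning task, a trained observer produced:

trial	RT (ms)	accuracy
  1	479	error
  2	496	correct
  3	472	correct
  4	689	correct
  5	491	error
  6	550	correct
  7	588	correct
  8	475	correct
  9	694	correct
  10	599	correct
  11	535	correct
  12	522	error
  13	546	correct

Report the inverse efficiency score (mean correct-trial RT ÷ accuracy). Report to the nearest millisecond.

Correct trials (n=10): 496, 472, 689, 550, 588, 475, 694, 599, 535, 546
Mean correct RT = 5644/10 = 564.4000 ms
Proportion correct = 10/13
IES = 564.4000 / (10/13) = 733.720 ms

734 ms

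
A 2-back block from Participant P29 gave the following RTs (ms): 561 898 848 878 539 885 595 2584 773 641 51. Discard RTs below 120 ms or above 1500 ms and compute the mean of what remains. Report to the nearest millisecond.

Excluded: 51, 2584
Retained (n=9): Σ = 6618
Mean = 6618/9 = 735.3333

735 ms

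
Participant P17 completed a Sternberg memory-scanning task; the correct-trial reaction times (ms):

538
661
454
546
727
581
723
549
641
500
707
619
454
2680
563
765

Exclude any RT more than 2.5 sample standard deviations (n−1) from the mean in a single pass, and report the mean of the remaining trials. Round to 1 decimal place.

n = 16, ΣRT = 11708, M = 731.750
Σ(x−M)² = 4188089.00; s = √(4188089.00/15) = 528.399
Cutoffs: 731.750 ± 2.5·528.399 → [-589.2, 2052.7]
Outside: 2680 → excluded.
Retained (n=15): Σ = 9028, mean = 9028/15 = 601.867

601.9 ms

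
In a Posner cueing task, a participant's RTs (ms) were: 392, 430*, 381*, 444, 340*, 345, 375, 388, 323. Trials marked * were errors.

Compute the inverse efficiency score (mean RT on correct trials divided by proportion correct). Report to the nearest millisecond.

567 ms

Correct trials (n=6): 392, 444, 345, 375, 388, 323
Mean correct RT = 2267/6 = 377.8333 ms
Proportion correct = 6/9
IES = 377.8333 / (6/9) = 566.750 ms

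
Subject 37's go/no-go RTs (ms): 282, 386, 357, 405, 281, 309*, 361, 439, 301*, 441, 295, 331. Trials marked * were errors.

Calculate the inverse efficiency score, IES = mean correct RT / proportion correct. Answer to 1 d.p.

429.4 ms

Correct trials (n=10): 282, 386, 357, 405, 281, 361, 439, 441, 295, 331
Mean correct RT = 3578/10 = 357.8000 ms
Proportion correct = 10/12
IES = 357.8000 / (10/12) = 429.360 ms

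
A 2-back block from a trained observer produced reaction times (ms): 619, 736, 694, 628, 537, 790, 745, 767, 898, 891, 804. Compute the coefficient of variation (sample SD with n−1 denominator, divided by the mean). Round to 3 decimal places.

0.152

n = 11, Σ = 8109, M = 737.1818
Σ(x−M)² = 125553.636; s = √(125553.636/10) = 112.0507
CV = 112.0507 / 737.1818 = 0.15200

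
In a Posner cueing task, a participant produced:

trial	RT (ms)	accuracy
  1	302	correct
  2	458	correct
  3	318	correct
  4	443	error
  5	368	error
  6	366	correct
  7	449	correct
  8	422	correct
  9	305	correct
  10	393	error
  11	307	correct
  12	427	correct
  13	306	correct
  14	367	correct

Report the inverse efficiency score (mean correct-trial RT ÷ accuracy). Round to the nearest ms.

466 ms

Correct trials (n=11): 302, 458, 318, 366, 449, 422, 305, 307, 427, 306, 367
Mean correct RT = 4027/11 = 366.0909 ms
Proportion correct = 11/14
IES = 366.0909 / (11/14) = 465.934 ms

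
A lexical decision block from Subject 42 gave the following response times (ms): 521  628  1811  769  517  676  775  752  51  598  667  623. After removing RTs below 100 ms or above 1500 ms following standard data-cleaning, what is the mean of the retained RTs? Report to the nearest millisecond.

Excluded: 51, 1811
Retained (n=10): Σ = 6526
Mean = 6526/10 = 652.6000

653 ms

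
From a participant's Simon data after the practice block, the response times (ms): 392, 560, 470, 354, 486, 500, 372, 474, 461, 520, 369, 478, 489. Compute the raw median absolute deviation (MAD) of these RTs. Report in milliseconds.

26 ms

Sorted: 354, 369, 372, 392, 461, 470, 474, 478, 486, 489, 500, 520, 560 → median = 474
|x − 474|: 82, 86, 4, 120, 12, 26, 102, 0, 13, 46, 105, 4, 15
Sorted deviations: 0, 4, 4, 12, 13, 15, 26, 46, 82, 86, 102, 105, 120 → MAD = 26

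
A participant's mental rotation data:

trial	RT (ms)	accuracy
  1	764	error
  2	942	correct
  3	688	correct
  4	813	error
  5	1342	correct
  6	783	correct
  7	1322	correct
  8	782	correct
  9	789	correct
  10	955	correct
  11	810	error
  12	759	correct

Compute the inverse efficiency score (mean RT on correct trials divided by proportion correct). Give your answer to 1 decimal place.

1238.8 ms

Correct trials (n=9): 942, 688, 1342, 783, 1322, 782, 789, 955, 759
Mean correct RT = 8362/9 = 929.1111 ms
Proportion correct = 9/12
IES = 929.1111 / (9/12) = 1238.815 ms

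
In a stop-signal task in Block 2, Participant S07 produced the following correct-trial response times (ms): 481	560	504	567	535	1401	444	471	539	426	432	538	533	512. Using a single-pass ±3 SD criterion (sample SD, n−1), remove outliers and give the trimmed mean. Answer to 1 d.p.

503.2 ms

n = 14, ΣRT = 7943, M = 567.357
Σ(x−M)² = 776249.21; s = √(776249.21/13) = 244.359
Cutoffs: 567.357 ± 3·244.359 → [-165.7, 1300.4]
Outside: 1401 → excluded.
Retained (n=13): Σ = 6542, mean = 6542/13 = 503.231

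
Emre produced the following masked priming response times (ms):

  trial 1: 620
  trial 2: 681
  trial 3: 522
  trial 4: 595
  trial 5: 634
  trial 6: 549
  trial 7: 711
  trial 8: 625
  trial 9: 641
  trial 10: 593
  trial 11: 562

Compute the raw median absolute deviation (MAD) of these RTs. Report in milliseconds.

Sorted: 522, 549, 562, 593, 595, 620, 625, 634, 641, 681, 711 → median = 620
|x − 620|: 0, 61, 98, 25, 14, 71, 91, 5, 21, 27, 58
Sorted deviations: 0, 5, 14, 21, 25, 27, 58, 61, 71, 91, 98 → MAD = 27

27 ms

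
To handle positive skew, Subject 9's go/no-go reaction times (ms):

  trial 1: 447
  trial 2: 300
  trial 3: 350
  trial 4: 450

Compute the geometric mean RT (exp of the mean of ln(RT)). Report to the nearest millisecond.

381 ms

ln(RT): 6.1026, 5.7038, 5.8579, 6.1092
Mean ln(RT) = 23.7735/4 = 5.94338
Geometric mean = exp(5.94338) = 381.22 ms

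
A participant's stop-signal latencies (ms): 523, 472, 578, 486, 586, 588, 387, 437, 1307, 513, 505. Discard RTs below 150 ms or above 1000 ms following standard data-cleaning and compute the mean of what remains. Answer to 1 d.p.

507.5 ms

Excluded: 1307
Retained (n=10): Σ = 5075
Mean = 5075/10 = 507.5000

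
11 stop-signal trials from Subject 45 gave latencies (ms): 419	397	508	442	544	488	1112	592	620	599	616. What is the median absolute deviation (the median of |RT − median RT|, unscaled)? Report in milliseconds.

72 ms

Sorted: 397, 419, 442, 488, 508, 544, 592, 599, 616, 620, 1112 → median = 544
|x − 544|: 125, 147, 36, 102, 0, 56, 568, 48, 76, 55, 72
Sorted deviations: 0, 36, 48, 55, 56, 72, 76, 102, 125, 147, 568 → MAD = 72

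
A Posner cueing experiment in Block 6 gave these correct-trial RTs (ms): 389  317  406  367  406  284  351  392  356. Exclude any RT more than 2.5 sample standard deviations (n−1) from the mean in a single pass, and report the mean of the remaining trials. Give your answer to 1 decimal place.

n = 9, ΣRT = 3268, M = 363.111
Σ(x−M)² = 13780.89; s = √(13780.89/8) = 41.504
Cutoffs: 363.111 ± 2.5·41.504 → [259.4, 466.9]
No RTs fall outside the cutoffs; all 9 retained. Mean = 3268/9 = 363.111

363.1 ms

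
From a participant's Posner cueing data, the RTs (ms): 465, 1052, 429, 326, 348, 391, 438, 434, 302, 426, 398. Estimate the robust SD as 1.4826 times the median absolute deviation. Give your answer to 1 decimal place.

Sorted: 302, 326, 348, 391, 398, 426, 429, 434, 438, 465, 1052 → median = 426
|x − 426| sorted: 0, 3, 8, 12, 28, 35, 39, 78, 100, 124, 626 → MAD = 35
Robust SD ≈ 1.4826 × 35 = 51.891

51.9 ms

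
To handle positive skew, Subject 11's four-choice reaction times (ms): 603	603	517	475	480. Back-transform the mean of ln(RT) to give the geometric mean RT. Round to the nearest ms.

ln(RT): 6.4019, 6.4019, 6.2480, 6.1633, 6.1738
Mean ln(RT) = 31.3890/5 = 6.27780
Geometric mean = exp(6.27780) = 532.61 ms

533 ms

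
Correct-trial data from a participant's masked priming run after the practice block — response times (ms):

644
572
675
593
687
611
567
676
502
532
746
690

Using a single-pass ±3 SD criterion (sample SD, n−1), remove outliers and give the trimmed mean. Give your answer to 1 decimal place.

624.6 ms

n = 12, ΣRT = 7495, M = 624.583
Σ(x−M)² = 59340.92; s = √(59340.92/11) = 73.448
Cutoffs: 624.583 ± 3·73.448 → [404.2, 844.9]
No RTs fall outside the cutoffs; all 12 retained. Mean = 7495/12 = 624.583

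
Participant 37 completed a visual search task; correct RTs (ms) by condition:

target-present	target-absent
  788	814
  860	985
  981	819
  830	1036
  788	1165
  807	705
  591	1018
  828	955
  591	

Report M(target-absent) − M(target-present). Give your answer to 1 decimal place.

M(target-present) = 7064/9 = 784.889
M(target-absent) = 7497/8 = 937.125
Difference = 937.125 − 784.889 = 152.236 ms

152.2 ms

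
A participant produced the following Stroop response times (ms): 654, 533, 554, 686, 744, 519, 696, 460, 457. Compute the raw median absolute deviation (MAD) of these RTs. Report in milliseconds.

97 ms

Sorted: 457, 460, 519, 533, 554, 654, 686, 696, 744 → median = 554
|x − 554|: 100, 21, 0, 132, 190, 35, 142, 94, 97
Sorted deviations: 0, 21, 35, 94, 97, 100, 132, 142, 190 → MAD = 97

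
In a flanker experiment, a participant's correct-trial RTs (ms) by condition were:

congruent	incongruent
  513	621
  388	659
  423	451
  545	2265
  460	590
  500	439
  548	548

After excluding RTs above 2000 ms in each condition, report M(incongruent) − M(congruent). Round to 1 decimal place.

incongruent: exclude 2265
M(congruent) = 3377/7 = 482.429
M(incongruent) = 3308/6 = 551.333
Difference = 551.333 − 482.429 = 68.905 ms

68.9 ms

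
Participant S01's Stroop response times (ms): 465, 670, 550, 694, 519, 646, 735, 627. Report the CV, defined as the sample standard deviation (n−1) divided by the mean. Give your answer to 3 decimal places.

0.152

n = 8, Σ = 4906, M = 613.2500
Σ(x−M)² = 60687.500; s = √(60687.500/7) = 93.1109
CV = 93.1109 / 613.2500 = 0.15183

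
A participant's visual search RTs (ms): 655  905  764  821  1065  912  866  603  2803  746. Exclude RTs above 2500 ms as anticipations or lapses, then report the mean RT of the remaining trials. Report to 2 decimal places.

815.22 ms

Excluded: 2803
Retained (n=9): Σ = 7337
Mean = 7337/9 = 815.2222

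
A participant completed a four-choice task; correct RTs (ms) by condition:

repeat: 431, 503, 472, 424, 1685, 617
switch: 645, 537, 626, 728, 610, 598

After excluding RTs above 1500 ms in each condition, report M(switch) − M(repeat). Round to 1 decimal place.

134.6 ms

repeat: exclude 1685
M(repeat) = 2447/5 = 489.400
M(switch) = 3744/6 = 624.000
Difference = 624.000 − 489.400 = 134.600 ms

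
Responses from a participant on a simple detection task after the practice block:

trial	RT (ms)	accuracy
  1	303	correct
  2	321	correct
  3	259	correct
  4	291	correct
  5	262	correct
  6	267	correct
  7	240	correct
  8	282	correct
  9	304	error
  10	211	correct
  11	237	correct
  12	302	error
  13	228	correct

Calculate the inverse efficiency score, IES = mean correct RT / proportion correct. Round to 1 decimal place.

Correct trials (n=11): 303, 321, 259, 291, 262, 267, 240, 282, 211, 237, 228
Mean correct RT = 2901/11 = 263.7273 ms
Proportion correct = 11/13
IES = 263.7273 / (11/13) = 311.678 ms

311.7 ms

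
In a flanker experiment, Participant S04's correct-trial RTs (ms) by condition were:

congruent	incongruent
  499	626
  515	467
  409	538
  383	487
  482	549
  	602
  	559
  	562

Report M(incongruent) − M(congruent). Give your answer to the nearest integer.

M(congruent) = 2288/5 = 457.600
M(incongruent) = 4390/8 = 548.750
Difference = 548.750 − 457.600 = 91.150 ms

91 ms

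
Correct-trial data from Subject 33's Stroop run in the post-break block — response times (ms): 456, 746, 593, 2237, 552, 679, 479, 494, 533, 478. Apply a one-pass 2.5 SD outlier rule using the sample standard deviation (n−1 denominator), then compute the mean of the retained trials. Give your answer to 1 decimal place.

556.7 ms

n = 10, ΣRT = 7247, M = 724.700
Σ(x−M)² = 2620164.10; s = √(2620164.10/9) = 539.564
Cutoffs: 724.700 ± 2.5·539.564 → [-624.2, 2073.6]
Outside: 2237 → excluded.
Retained (n=9): Σ = 5010, mean = 5010/9 = 556.667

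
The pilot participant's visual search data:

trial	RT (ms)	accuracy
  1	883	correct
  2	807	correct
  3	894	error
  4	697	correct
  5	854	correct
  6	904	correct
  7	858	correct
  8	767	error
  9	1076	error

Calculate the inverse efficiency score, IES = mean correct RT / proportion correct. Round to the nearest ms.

1251 ms

Correct trials (n=6): 883, 807, 697, 854, 904, 858
Mean correct RT = 5003/6 = 833.8333 ms
Proportion correct = 6/9
IES = 833.8333 / (6/9) = 1250.750 ms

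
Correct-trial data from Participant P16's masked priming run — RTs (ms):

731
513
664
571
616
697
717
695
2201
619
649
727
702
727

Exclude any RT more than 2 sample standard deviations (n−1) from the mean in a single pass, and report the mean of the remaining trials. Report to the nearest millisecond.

n = 14, ΣRT = 10829, M = 773.500
Σ(x−M)² = 2249239.50; s = √(2249239.50/13) = 415.955
Cutoffs: 773.500 ± 2·415.955 → [-58.4, 1605.4]
Outside: 2201 → excluded.
Retained (n=13): Σ = 8628, mean = 8628/13 = 663.692

664 ms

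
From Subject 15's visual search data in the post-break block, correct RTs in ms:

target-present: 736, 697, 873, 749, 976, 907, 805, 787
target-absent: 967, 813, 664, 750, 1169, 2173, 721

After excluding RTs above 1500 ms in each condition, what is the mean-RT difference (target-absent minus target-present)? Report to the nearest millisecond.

target-absent: exclude 2173
M(target-present) = 6530/8 = 816.250
M(target-absent) = 5084/6 = 847.333
Difference = 847.333 − 816.250 = 31.083 ms

31 ms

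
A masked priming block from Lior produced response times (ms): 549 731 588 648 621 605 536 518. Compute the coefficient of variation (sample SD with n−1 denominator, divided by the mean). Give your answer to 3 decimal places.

n = 8, Σ = 4796, M = 599.5000
Σ(x−M)² = 33494.000; s = √(33494.000/7) = 69.1727
CV = 69.1727 / 599.5000 = 0.11538

0.115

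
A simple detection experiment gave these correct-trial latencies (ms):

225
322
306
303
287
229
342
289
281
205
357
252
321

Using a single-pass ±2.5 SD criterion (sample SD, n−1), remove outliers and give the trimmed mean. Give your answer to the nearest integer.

286 ms

n = 13, ΣRT = 3719, M = 286.077
Σ(x−M)² = 26108.92; s = √(26108.92/12) = 46.645
Cutoffs: 286.077 ± 2.5·46.645 → [169.5, 402.7]
No RTs fall outside the cutoffs; all 13 retained. Mean = 3719/13 = 286.077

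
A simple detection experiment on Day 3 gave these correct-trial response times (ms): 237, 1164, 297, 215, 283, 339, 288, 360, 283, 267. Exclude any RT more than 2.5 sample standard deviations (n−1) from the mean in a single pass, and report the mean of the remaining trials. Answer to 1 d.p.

n = 10, ΣRT = 3733, M = 373.300
Σ(x−M)² = 710902.10; s = √(710902.10/9) = 281.050
Cutoffs: 373.300 ± 2.5·281.050 → [-329.3, 1075.9]
Outside: 1164 → excluded.
Retained (n=9): Σ = 2569, mean = 2569/9 = 285.444

285.4 ms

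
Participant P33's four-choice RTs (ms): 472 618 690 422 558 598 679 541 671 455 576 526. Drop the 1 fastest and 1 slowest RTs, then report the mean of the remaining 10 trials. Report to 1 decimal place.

Sorted: 422, 455, 472, 526, 541, 558, 576, 598, 618, 671, 679, 690
Drop lowest 1 (422) and highest 1 (690)
Remaining (n=10): Σ = 5694, mean = 5694/10 = 569.400

569.4 ms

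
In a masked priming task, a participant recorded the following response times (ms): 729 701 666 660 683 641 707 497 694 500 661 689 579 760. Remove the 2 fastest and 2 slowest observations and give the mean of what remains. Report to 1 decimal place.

Sorted: 497, 500, 579, 641, 660, 661, 666, 683, 689, 694, 701, 707, 729, 760
Drop lowest 2 (497, 500) and highest 2 (729, 760)
Remaining (n=10): Σ = 6681, mean = 6681/10 = 668.100

668.1 ms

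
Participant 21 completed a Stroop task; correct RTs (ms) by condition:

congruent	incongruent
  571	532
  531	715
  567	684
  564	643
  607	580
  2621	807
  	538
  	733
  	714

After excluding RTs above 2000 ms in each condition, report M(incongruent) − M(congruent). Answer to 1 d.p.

congruent: exclude 2621
M(congruent) = 2840/5 = 568.000
M(incongruent) = 5946/9 = 660.667
Difference = 660.667 − 568.000 = 92.667 ms

92.7 ms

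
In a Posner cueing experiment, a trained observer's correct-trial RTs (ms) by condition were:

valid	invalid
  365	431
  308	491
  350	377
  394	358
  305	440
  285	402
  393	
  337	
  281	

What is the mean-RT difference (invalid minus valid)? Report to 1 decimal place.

81.2 ms

M(valid) = 3018/9 = 335.333
M(invalid) = 2499/6 = 416.500
Difference = 416.500 − 335.333 = 81.167 ms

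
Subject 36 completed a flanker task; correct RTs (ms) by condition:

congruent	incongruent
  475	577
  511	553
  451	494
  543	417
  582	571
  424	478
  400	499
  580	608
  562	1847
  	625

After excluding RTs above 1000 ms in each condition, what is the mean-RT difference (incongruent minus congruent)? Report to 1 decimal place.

32.7 ms

incongruent: exclude 1847
M(congruent) = 4528/9 = 503.111
M(incongruent) = 4822/9 = 535.778
Difference = 535.778 − 503.111 = 32.667 ms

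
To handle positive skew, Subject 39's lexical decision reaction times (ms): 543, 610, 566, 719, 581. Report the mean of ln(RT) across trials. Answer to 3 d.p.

ln(RT): 6.2971, 6.4135, 6.3386, 6.5779, 6.3648
Σ ln(RT) = 31.9918
Mean = 31.9918/5 = 6.39835

6.398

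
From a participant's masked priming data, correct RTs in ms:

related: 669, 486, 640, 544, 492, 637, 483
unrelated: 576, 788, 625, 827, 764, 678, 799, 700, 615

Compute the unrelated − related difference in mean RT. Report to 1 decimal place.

M(related) = 3951/7 = 564.429
M(unrelated) = 6372/9 = 708.000
Difference = 708.000 − 564.429 = 143.571 ms

143.6 ms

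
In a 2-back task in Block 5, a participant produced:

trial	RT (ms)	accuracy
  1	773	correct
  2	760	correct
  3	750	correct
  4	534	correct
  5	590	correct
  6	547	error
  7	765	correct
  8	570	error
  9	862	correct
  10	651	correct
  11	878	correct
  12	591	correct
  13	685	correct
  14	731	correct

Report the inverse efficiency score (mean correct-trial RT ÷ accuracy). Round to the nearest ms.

Correct trials (n=12): 773, 760, 750, 534, 590, 765, 862, 651, 878, 591, 685, 731
Mean correct RT = 8570/12 = 714.1667 ms
Proportion correct = 12/14
IES = 714.1667 / (12/14) = 833.194 ms

833 ms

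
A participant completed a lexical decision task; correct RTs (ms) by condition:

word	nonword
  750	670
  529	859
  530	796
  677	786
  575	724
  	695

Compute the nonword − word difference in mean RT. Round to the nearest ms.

M(word) = 3061/5 = 612.200
M(nonword) = 4530/6 = 755.000
Difference = 755.000 − 612.200 = 142.800 ms

143 ms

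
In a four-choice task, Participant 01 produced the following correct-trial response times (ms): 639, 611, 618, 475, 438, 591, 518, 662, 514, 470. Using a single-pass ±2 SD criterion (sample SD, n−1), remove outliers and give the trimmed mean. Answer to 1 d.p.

n = 10, ΣRT = 5536, M = 553.600
Σ(x−M)² = 57250.40; s = √(57250.40/9) = 79.757
Cutoffs: 553.600 ± 2·79.757 → [394.1, 713.1]
No RTs fall outside the cutoffs; all 10 retained. Mean = 5536/10 = 553.600

553.6 ms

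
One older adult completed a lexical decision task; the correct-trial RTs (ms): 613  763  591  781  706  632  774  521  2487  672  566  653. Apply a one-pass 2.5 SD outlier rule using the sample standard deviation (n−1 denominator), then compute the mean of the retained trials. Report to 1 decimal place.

661.1 ms

n = 12, ΣRT = 9759, M = 813.250
Σ(x−M)² = 3132568.25; s = √(3132568.25/11) = 533.647
Cutoffs: 813.250 ± 2.5·533.647 → [-520.9, 2147.4]
Outside: 2487 → excluded.
Retained (n=11): Σ = 7272, mean = 7272/11 = 661.091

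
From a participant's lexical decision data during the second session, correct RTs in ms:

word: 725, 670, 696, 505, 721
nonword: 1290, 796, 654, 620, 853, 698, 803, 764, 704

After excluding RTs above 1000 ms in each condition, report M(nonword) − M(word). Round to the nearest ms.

73 ms

nonword: exclude 1290
M(word) = 3317/5 = 663.400
M(nonword) = 5892/8 = 736.500
Difference = 736.500 − 663.400 = 73.100 ms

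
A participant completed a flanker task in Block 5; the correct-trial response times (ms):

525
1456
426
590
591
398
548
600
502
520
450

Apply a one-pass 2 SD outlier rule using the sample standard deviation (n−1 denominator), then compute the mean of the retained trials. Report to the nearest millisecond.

515 ms

n = 11, ΣRT = 6606, M = 600.545
Σ(x−M)² = 850826.73; s = √(850826.73/10) = 291.689
Cutoffs: 600.545 ± 2·291.689 → [17.2, 1183.9]
Outside: 1456 → excluded.
Retained (n=10): Σ = 5150, mean = 5150/10 = 515.000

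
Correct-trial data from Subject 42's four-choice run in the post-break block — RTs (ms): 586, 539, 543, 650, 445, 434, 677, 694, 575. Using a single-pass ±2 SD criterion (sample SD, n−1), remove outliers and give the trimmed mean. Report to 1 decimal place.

n = 9, ΣRT = 5143, M = 571.444
Σ(x−M)² = 69298.22; s = √(69298.22/8) = 93.071
Cutoffs: 571.444 ± 2·93.071 → [385.3, 757.6]
No RTs fall outside the cutoffs; all 9 retained. Mean = 5143/9 = 571.444

571.4 ms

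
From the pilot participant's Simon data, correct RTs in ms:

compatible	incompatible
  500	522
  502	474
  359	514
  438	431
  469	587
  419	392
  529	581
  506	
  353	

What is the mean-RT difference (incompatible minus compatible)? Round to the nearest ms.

M(compatible) = 4075/9 = 452.778
M(incompatible) = 3501/7 = 500.143
Difference = 500.143 − 452.778 = 47.365 ms

47 ms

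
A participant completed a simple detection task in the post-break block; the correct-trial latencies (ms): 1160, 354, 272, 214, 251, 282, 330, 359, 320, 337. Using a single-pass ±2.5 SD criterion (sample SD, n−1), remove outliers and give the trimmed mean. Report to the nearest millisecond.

n = 10, ΣRT = 3879, M = 387.900
Σ(x−M)² = 682306.90; s = √(682306.90/9) = 275.340
Cutoffs: 387.900 ± 2.5·275.340 → [-300.4, 1076.2]
Outside: 1160 → excluded.
Retained (n=9): Σ = 2719, mean = 2719/9 = 302.111

302 ms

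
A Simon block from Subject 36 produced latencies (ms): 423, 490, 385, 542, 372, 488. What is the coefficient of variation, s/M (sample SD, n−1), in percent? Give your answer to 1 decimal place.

n = 6, Σ = 2700, M = 450.0000
Σ(x−M)² = 22546.000; s = √(22546.000/5) = 67.1506
CV = 67.1506 / 450.0000 = 0.14922 = 14.922%

14.9%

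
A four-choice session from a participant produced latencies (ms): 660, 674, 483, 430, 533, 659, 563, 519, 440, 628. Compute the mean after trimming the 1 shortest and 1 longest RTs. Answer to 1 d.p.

Sorted: 430, 440, 483, 519, 533, 563, 628, 659, 660, 674
Drop lowest 1 (430) and highest 1 (674)
Remaining (n=8): Σ = 4485, mean = 4485/8 = 560.625

560.6 ms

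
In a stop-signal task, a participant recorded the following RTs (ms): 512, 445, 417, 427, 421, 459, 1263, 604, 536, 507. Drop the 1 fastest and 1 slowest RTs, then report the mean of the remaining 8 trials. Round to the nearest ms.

Sorted: 417, 421, 427, 445, 459, 507, 512, 536, 604, 1263
Drop lowest 1 (417) and highest 1 (1263)
Remaining (n=8): Σ = 3911, mean = 3911/8 = 488.875

489 ms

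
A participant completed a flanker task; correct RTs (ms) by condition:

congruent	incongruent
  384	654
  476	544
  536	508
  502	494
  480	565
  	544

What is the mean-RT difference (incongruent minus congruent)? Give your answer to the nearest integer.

M(congruent) = 2378/5 = 475.600
M(incongruent) = 3309/6 = 551.500
Difference = 551.500 − 475.600 = 75.900 ms

76 ms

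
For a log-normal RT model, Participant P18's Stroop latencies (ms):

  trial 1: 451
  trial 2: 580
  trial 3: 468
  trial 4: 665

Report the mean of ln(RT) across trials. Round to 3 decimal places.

6.281

ln(RT): 6.1115, 6.3630, 6.1485, 6.4998
Σ ln(RT) = 25.1228
Mean = 25.1228/4 = 6.28069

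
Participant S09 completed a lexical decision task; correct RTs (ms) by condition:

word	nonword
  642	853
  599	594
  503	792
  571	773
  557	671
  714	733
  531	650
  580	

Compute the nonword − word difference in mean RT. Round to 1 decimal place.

M(word) = 4697/8 = 587.125
M(nonword) = 5066/7 = 723.714
Difference = 723.714 − 587.125 = 136.589 ms

136.6 ms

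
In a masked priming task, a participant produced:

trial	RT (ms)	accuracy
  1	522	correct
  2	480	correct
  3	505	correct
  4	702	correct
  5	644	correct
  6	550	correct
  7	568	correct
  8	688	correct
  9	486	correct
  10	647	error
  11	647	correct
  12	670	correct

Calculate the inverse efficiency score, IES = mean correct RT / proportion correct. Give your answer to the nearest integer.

Correct trials (n=11): 522, 480, 505, 702, 644, 550, 568, 688, 486, 647, 670
Mean correct RT = 6462/11 = 587.4545 ms
Proportion correct = 11/12
IES = 587.4545 / (11/12) = 640.860 ms

641 ms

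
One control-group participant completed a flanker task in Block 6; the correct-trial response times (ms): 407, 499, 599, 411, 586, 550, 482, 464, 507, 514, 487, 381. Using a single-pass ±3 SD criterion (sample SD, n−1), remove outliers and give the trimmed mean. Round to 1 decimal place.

490.6 ms

n = 12, ΣRT = 5887, M = 490.583
Σ(x−M)² = 51398.92; s = √(51398.92/11) = 68.357
Cutoffs: 490.583 ± 3·68.357 → [285.5, 695.7]
No RTs fall outside the cutoffs; all 12 retained. Mean = 5887/12 = 490.583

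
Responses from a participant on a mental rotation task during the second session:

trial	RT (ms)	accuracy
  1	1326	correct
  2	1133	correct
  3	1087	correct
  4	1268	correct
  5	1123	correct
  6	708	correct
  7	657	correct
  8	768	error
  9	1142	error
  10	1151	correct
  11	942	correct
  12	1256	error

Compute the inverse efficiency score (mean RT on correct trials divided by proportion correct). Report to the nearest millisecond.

1392 ms

Correct trials (n=9): 1326, 1133, 1087, 1268, 1123, 708, 657, 1151, 942
Mean correct RT = 9395/9 = 1043.8889 ms
Proportion correct = 9/12
IES = 1043.8889 / (9/12) = 1391.852 ms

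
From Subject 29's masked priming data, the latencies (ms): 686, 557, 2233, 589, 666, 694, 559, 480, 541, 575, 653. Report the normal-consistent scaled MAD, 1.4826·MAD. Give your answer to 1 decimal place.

94.9 ms

Sorted: 480, 541, 557, 559, 575, 589, 653, 666, 686, 694, 2233 → median = 589
|x − 589| sorted: 0, 14, 30, 32, 48, 64, 77, 97, 105, 109, 1644 → MAD = 64
Robust SD ≈ 1.4826 × 64 = 94.886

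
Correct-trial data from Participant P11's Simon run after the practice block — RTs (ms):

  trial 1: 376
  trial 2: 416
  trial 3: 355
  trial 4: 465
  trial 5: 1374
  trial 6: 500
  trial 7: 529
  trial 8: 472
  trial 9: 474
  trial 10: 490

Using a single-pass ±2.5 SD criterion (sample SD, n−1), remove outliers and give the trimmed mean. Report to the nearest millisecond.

n = 10, ΣRT = 5451, M = 545.100
Σ(x−M)² = 790618.90; s = √(790618.90/9) = 296.389
Cutoffs: 545.100 ± 2.5·296.389 → [-195.9, 1286.1]
Outside: 1374 → excluded.
Retained (n=9): Σ = 4077, mean = 4077/9 = 453.000

453 ms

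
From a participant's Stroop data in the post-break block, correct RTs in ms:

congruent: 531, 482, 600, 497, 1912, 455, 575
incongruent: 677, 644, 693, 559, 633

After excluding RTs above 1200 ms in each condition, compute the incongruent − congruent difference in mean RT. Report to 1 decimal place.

congruent: exclude 1912
M(congruent) = 3140/6 = 523.333
M(incongruent) = 3206/5 = 641.200
Difference = 641.200 − 523.333 = 117.867 ms

117.9 ms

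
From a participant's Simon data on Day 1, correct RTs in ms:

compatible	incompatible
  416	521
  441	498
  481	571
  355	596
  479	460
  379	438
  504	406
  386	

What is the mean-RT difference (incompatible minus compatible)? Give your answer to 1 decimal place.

M(compatible) = 3441/8 = 430.125
M(incompatible) = 3490/7 = 498.571
Difference = 498.571 − 430.125 = 68.446 ms

68.4 ms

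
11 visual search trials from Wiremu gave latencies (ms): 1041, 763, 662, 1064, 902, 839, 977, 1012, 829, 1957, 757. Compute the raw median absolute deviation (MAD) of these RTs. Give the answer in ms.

Sorted: 662, 757, 763, 829, 839, 902, 977, 1012, 1041, 1064, 1957 → median = 902
|x − 902|: 139, 139, 240, 162, 0, 63, 75, 110, 73, 1055, 145
Sorted deviations: 0, 63, 73, 75, 110, 139, 139, 145, 162, 240, 1055 → MAD = 139

139 ms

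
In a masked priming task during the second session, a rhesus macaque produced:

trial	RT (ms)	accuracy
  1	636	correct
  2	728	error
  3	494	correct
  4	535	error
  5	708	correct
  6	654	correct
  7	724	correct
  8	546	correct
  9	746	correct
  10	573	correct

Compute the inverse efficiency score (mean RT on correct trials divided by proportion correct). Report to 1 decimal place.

Correct trials (n=8): 636, 494, 708, 654, 724, 546, 746, 573
Mean correct RT = 5081/8 = 635.1250 ms
Proportion correct = 8/10
IES = 635.1250 / (8/10) = 793.906 ms

793.9 ms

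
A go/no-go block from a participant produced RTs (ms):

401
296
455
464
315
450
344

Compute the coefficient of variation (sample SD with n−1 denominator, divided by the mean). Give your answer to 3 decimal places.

0.182

n = 7, Σ = 2725, M = 389.2857
Σ(x−M)² = 29995.429; s = √(29995.429/6) = 70.7053
CV = 70.7053 / 389.2857 = 0.18163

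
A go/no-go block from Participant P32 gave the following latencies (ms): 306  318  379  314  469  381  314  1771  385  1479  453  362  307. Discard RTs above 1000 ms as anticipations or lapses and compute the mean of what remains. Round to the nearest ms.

363 ms

Excluded: 1479, 1771
Retained (n=11): Σ = 3988
Mean = 3988/11 = 362.5455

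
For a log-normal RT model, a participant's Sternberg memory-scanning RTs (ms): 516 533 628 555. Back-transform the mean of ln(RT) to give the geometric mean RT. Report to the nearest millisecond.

556 ms

ln(RT): 6.2461, 6.2785, 6.4425, 6.3190
Mean ln(RT) = 25.2861/4 = 6.32153
Geometric mean = exp(6.32153) = 556.43 ms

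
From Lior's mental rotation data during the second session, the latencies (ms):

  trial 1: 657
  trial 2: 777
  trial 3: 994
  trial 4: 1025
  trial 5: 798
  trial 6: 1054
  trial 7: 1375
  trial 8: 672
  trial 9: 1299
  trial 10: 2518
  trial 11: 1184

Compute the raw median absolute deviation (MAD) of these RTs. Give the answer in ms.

248 ms

Sorted: 657, 672, 777, 798, 994, 1025, 1054, 1184, 1299, 1375, 2518 → median = 1025
|x − 1025|: 368, 248, 31, 0, 227, 29, 350, 353, 274, 1493, 159
Sorted deviations: 0, 29, 31, 159, 227, 248, 274, 350, 353, 368, 1493 → MAD = 248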